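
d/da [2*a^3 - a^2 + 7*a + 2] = 6*a^2 - 2*a + 7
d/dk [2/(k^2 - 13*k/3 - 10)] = 6*(13 - 6*k)/(-3*k^2 + 13*k + 30)^2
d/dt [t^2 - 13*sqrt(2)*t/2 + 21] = 2*t - 13*sqrt(2)/2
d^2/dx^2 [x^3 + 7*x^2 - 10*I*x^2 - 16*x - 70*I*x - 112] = 6*x + 14 - 20*I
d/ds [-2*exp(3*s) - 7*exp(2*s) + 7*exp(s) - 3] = (-6*exp(2*s) - 14*exp(s) + 7)*exp(s)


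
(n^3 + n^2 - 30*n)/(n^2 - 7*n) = (n^2 + n - 30)/(n - 7)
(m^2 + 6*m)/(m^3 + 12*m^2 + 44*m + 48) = m/(m^2 + 6*m + 8)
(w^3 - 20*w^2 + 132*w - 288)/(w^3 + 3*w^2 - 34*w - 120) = (w^2 - 14*w + 48)/(w^2 + 9*w + 20)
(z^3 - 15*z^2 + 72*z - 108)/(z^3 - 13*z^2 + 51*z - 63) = (z^2 - 12*z + 36)/(z^2 - 10*z + 21)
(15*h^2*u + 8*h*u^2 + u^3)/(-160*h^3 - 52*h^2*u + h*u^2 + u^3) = u*(3*h + u)/(-32*h^2 - 4*h*u + u^2)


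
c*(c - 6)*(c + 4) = c^3 - 2*c^2 - 24*c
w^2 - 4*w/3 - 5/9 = (w - 5/3)*(w + 1/3)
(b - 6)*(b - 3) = b^2 - 9*b + 18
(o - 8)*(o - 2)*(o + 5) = o^3 - 5*o^2 - 34*o + 80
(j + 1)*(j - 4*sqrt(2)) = j^2 - 4*sqrt(2)*j + j - 4*sqrt(2)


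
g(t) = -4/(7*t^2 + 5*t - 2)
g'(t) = -4*(-14*t - 5)/(7*t^2 + 5*t - 2)^2 = 4*(14*t + 5)/(7*t^2 + 5*t - 2)^2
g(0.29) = -103.36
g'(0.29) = 24197.26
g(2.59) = -0.07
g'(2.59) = 0.05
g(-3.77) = -0.05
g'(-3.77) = -0.03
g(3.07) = -0.05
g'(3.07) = 0.03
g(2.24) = -0.09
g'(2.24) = 0.07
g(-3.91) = -0.05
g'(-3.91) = -0.03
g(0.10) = 2.80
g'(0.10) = 12.52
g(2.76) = -0.06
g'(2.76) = 0.04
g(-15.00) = 0.00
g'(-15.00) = 0.00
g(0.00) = 2.00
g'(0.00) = 5.00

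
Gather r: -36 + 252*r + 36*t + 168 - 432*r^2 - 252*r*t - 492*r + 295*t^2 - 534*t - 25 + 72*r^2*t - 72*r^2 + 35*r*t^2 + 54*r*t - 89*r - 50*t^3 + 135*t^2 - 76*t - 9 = r^2*(72*t - 504) + r*(35*t^2 - 198*t - 329) - 50*t^3 + 430*t^2 - 574*t + 98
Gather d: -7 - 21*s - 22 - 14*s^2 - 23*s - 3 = -14*s^2 - 44*s - 32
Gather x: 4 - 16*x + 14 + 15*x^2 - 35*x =15*x^2 - 51*x + 18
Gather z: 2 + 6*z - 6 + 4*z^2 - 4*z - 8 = 4*z^2 + 2*z - 12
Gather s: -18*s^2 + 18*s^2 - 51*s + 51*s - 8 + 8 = 0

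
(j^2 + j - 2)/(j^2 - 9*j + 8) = (j + 2)/(j - 8)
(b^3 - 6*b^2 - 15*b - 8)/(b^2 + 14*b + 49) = (b^3 - 6*b^2 - 15*b - 8)/(b^2 + 14*b + 49)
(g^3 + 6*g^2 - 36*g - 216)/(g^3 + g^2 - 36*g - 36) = (g + 6)/(g + 1)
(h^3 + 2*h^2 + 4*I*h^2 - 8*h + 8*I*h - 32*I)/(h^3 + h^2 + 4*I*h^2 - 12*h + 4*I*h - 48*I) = (h - 2)/(h - 3)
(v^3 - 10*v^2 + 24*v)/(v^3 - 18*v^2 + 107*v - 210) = v*(v - 4)/(v^2 - 12*v + 35)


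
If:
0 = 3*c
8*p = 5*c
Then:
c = 0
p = 0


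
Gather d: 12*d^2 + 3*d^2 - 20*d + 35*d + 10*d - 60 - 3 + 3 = 15*d^2 + 25*d - 60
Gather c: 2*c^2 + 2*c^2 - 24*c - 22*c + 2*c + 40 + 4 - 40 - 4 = 4*c^2 - 44*c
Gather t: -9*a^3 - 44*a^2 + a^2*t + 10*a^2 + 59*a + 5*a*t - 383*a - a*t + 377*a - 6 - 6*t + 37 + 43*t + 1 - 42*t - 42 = -9*a^3 - 34*a^2 + 53*a + t*(a^2 + 4*a - 5) - 10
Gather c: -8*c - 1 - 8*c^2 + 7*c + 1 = -8*c^2 - c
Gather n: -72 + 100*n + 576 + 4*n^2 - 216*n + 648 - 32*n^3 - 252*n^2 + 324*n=-32*n^3 - 248*n^2 + 208*n + 1152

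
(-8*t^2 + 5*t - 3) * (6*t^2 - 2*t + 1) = -48*t^4 + 46*t^3 - 36*t^2 + 11*t - 3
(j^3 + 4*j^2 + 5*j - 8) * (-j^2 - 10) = -j^5 - 4*j^4 - 15*j^3 - 32*j^2 - 50*j + 80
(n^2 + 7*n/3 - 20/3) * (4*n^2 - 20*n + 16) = 4*n^4 - 32*n^3/3 - 172*n^2/3 + 512*n/3 - 320/3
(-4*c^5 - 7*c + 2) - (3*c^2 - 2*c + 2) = -4*c^5 - 3*c^2 - 5*c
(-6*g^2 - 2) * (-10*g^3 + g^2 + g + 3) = 60*g^5 - 6*g^4 + 14*g^3 - 20*g^2 - 2*g - 6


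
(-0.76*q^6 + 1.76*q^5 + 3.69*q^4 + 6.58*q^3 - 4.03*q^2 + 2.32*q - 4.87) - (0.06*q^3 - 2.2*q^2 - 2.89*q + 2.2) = -0.76*q^6 + 1.76*q^5 + 3.69*q^4 + 6.52*q^3 - 1.83*q^2 + 5.21*q - 7.07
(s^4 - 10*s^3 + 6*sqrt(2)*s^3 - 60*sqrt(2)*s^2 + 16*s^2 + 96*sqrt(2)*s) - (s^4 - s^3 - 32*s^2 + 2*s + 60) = -9*s^3 + 6*sqrt(2)*s^3 - 60*sqrt(2)*s^2 + 48*s^2 - 2*s + 96*sqrt(2)*s - 60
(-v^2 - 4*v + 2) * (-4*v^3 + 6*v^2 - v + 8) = 4*v^5 + 10*v^4 - 31*v^3 + 8*v^2 - 34*v + 16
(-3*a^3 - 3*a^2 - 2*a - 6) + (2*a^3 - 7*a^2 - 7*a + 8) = -a^3 - 10*a^2 - 9*a + 2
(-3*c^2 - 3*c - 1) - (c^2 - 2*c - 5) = -4*c^2 - c + 4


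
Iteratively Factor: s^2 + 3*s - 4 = (s + 4)*(s - 1)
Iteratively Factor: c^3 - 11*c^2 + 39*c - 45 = (c - 3)*(c^2 - 8*c + 15) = (c - 3)^2*(c - 5)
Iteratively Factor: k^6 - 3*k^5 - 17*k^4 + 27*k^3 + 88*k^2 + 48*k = (k)*(k^5 - 3*k^4 - 17*k^3 + 27*k^2 + 88*k + 48) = k*(k - 4)*(k^4 + k^3 - 13*k^2 - 25*k - 12) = k*(k - 4)*(k + 1)*(k^3 - 13*k - 12) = k*(k - 4)*(k + 1)^2*(k^2 - k - 12) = k*(k - 4)^2*(k + 1)^2*(k + 3)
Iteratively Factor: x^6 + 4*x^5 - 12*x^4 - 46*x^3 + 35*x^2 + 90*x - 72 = (x - 1)*(x^5 + 5*x^4 - 7*x^3 - 53*x^2 - 18*x + 72) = (x - 3)*(x - 1)*(x^4 + 8*x^3 + 17*x^2 - 2*x - 24) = (x - 3)*(x - 1)*(x + 4)*(x^3 + 4*x^2 + x - 6) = (x - 3)*(x - 1)*(x + 2)*(x + 4)*(x^2 + 2*x - 3) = (x - 3)*(x - 1)^2*(x + 2)*(x + 4)*(x + 3)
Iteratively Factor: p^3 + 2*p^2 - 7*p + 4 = (p + 4)*(p^2 - 2*p + 1) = (p - 1)*(p + 4)*(p - 1)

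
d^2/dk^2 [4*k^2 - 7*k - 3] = 8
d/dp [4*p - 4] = 4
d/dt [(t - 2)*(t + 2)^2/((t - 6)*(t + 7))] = (t^4 + 2*t^3 - 120*t^2 - 152*t + 176)/(t^4 + 2*t^3 - 83*t^2 - 84*t + 1764)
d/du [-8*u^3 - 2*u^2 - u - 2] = -24*u^2 - 4*u - 1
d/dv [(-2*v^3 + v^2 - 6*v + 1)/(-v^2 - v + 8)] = (2*v^4 + 4*v^3 - 55*v^2 + 18*v - 47)/(v^4 + 2*v^3 - 15*v^2 - 16*v + 64)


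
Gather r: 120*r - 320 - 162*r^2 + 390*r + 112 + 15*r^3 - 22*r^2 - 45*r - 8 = 15*r^3 - 184*r^2 + 465*r - 216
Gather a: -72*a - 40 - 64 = -72*a - 104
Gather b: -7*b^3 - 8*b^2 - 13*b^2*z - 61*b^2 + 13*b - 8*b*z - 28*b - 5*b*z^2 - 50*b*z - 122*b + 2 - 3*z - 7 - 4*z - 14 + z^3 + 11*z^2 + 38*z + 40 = -7*b^3 + b^2*(-13*z - 69) + b*(-5*z^2 - 58*z - 137) + z^3 + 11*z^2 + 31*z + 21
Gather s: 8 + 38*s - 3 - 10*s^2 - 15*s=-10*s^2 + 23*s + 5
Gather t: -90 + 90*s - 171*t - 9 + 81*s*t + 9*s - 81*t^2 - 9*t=99*s - 81*t^2 + t*(81*s - 180) - 99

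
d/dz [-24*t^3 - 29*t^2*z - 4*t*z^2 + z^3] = -29*t^2 - 8*t*z + 3*z^2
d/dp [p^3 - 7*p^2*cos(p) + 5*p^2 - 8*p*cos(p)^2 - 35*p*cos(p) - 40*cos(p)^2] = 7*p^2*sin(p) + 3*p^2 + 35*p*sin(p) + 8*p*sin(2*p) - 14*p*cos(p) + 10*p + 40*sin(2*p) - 8*cos(p)^2 - 35*cos(p)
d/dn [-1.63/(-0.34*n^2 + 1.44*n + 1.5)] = (2.3472 - 1.1084*n)/(-0.34*n^2 + 1.44*n + 1.5)^2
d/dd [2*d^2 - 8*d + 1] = 4*d - 8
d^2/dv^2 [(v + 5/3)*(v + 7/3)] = 2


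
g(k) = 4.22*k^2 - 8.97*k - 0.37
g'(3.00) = 16.35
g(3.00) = 10.70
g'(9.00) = 66.99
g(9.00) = 260.72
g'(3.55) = 20.99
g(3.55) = 20.97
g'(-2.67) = -31.50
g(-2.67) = 53.66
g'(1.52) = 3.86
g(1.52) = -4.25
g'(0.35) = -6.02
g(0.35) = -2.99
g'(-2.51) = -30.15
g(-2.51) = 48.73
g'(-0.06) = -9.48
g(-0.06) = 0.18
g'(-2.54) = -30.41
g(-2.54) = 49.64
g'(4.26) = 26.98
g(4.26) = 38.00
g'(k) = 8.44*k - 8.97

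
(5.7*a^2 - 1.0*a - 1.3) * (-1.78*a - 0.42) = -10.146*a^3 - 0.614*a^2 + 2.734*a + 0.546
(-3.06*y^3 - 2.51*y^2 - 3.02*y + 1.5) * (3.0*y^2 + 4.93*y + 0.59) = -9.18*y^5 - 22.6158*y^4 - 23.2397*y^3 - 11.8695*y^2 + 5.6132*y + 0.885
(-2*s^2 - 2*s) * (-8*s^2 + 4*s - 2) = 16*s^4 + 8*s^3 - 4*s^2 + 4*s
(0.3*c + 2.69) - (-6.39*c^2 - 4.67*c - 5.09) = 6.39*c^2 + 4.97*c + 7.78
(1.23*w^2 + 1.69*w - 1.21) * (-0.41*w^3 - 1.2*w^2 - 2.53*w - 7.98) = -0.5043*w^5 - 2.1689*w^4 - 4.6438*w^3 - 12.6391*w^2 - 10.4249*w + 9.6558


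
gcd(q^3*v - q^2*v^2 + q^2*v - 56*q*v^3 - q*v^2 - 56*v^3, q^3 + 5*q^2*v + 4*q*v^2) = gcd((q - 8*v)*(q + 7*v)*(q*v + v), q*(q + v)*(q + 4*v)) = 1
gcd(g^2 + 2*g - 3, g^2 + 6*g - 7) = g - 1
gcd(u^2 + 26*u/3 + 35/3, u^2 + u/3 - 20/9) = u + 5/3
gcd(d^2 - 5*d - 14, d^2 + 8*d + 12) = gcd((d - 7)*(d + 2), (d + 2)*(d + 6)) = d + 2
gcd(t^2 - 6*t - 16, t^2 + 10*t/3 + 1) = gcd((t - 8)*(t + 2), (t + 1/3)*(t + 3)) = 1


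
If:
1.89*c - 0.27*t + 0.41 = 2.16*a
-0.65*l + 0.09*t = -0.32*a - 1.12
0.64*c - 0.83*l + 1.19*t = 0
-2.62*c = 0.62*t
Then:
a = -0.28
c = -0.34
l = 1.78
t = 1.42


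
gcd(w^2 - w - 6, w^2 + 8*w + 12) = w + 2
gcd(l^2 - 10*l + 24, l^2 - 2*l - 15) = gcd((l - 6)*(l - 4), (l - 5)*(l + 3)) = 1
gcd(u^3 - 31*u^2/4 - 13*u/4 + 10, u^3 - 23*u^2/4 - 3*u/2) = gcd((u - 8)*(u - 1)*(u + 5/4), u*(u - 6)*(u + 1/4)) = 1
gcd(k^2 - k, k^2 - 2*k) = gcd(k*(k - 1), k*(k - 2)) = k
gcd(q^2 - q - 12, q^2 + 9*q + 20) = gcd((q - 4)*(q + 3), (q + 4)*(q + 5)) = 1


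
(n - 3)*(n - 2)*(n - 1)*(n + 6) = n^4 - 25*n^2 + 60*n - 36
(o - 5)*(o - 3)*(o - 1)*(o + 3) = o^4 - 6*o^3 - 4*o^2 + 54*o - 45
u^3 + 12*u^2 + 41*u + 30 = (u + 1)*(u + 5)*(u + 6)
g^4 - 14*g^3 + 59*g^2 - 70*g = g*(g - 7)*(g - 5)*(g - 2)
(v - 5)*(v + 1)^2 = v^3 - 3*v^2 - 9*v - 5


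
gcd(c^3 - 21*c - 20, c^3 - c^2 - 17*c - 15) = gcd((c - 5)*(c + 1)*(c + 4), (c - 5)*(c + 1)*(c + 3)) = c^2 - 4*c - 5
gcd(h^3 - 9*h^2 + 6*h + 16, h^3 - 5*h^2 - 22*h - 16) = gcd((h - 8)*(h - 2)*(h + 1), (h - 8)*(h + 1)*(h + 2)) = h^2 - 7*h - 8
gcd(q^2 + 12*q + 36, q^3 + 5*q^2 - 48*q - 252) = q^2 + 12*q + 36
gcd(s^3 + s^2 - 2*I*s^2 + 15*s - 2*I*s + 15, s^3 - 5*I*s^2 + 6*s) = 1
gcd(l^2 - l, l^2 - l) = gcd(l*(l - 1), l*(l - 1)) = l^2 - l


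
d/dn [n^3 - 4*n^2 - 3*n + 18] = 3*n^2 - 8*n - 3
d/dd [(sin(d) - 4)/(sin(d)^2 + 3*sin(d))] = (-cos(d) + 8/tan(d) + 12*cos(d)/sin(d)^2)/(sin(d) + 3)^2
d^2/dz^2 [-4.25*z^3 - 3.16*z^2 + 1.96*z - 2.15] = -25.5*z - 6.32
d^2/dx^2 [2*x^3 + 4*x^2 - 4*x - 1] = 12*x + 8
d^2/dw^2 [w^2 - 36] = 2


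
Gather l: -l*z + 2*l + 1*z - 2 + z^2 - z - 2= l*(2 - z) + z^2 - 4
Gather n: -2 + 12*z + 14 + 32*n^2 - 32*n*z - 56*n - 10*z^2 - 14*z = 32*n^2 + n*(-32*z - 56) - 10*z^2 - 2*z + 12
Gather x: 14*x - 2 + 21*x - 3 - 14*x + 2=21*x - 3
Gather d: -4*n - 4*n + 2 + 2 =4 - 8*n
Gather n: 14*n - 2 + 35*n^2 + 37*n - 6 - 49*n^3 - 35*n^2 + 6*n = -49*n^3 + 57*n - 8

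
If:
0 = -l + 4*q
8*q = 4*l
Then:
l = 0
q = 0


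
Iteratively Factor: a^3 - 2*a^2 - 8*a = (a - 4)*(a^2 + 2*a) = a*(a - 4)*(a + 2)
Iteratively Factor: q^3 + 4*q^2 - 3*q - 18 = (q + 3)*(q^2 + q - 6) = (q + 3)^2*(q - 2)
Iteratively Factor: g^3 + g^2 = (g)*(g^2 + g) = g*(g + 1)*(g)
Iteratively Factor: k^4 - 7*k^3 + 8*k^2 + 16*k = (k - 4)*(k^3 - 3*k^2 - 4*k) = (k - 4)^2*(k^2 + k) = k*(k - 4)^2*(k + 1)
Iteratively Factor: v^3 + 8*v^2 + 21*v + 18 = (v + 2)*(v^2 + 6*v + 9) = (v + 2)*(v + 3)*(v + 3)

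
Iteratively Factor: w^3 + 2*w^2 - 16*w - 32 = (w + 2)*(w^2 - 16) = (w + 2)*(w + 4)*(w - 4)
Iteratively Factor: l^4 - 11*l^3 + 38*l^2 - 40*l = (l - 2)*(l^3 - 9*l^2 + 20*l) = (l - 5)*(l - 2)*(l^2 - 4*l) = (l - 5)*(l - 4)*(l - 2)*(l)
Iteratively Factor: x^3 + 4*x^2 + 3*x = (x + 3)*(x^2 + x) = (x + 1)*(x + 3)*(x)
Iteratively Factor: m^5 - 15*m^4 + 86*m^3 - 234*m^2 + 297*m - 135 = (m - 3)*(m^4 - 12*m^3 + 50*m^2 - 84*m + 45) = (m - 3)^2*(m^3 - 9*m^2 + 23*m - 15) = (m - 5)*(m - 3)^2*(m^2 - 4*m + 3) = (m - 5)*(m - 3)^3*(m - 1)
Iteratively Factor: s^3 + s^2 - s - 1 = (s + 1)*(s^2 - 1) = (s + 1)^2*(s - 1)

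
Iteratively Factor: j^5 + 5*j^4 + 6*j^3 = (j + 3)*(j^4 + 2*j^3) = (j + 2)*(j + 3)*(j^3) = j*(j + 2)*(j + 3)*(j^2) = j^2*(j + 2)*(j + 3)*(j)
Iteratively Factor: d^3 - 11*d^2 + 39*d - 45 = (d - 3)*(d^2 - 8*d + 15) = (d - 5)*(d - 3)*(d - 3)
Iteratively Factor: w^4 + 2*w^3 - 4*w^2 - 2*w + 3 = (w - 1)*(w^3 + 3*w^2 - w - 3) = (w - 1)*(w + 1)*(w^2 + 2*w - 3) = (w - 1)*(w + 1)*(w + 3)*(w - 1)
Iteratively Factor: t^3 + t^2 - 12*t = (t)*(t^2 + t - 12) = t*(t + 4)*(t - 3)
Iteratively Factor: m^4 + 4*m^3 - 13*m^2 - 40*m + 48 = (m - 3)*(m^3 + 7*m^2 + 8*m - 16) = (m - 3)*(m + 4)*(m^2 + 3*m - 4) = (m - 3)*(m + 4)^2*(m - 1)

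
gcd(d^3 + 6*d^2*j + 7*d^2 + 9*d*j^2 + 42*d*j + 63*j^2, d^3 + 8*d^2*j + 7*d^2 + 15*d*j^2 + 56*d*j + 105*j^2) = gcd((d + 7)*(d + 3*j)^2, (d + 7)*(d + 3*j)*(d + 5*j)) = d^2 + 3*d*j + 7*d + 21*j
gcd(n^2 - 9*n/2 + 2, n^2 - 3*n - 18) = 1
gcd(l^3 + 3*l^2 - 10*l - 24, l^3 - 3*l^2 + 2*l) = 1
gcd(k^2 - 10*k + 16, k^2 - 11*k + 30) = 1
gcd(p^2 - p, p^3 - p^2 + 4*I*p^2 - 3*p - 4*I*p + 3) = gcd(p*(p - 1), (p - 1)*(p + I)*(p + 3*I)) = p - 1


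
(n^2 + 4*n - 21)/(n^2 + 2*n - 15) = (n + 7)/(n + 5)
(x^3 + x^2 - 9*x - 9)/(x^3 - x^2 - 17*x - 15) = (x - 3)/(x - 5)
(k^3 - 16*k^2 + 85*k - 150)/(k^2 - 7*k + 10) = (k^2 - 11*k + 30)/(k - 2)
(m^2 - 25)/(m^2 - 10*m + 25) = (m + 5)/(m - 5)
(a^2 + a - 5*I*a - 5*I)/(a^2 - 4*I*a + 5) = (a + 1)/(a + I)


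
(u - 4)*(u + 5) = u^2 + u - 20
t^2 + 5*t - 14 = (t - 2)*(t + 7)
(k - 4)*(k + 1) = k^2 - 3*k - 4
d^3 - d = d*(d - 1)*(d + 1)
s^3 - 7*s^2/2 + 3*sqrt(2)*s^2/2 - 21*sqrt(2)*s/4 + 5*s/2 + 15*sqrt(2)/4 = (s - 5/2)*(s - 1)*(s + 3*sqrt(2)/2)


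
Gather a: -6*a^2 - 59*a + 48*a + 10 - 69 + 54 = -6*a^2 - 11*a - 5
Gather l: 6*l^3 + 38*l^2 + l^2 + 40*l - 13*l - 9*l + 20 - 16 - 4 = 6*l^3 + 39*l^2 + 18*l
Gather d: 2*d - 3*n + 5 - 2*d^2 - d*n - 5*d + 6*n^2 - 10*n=-2*d^2 + d*(-n - 3) + 6*n^2 - 13*n + 5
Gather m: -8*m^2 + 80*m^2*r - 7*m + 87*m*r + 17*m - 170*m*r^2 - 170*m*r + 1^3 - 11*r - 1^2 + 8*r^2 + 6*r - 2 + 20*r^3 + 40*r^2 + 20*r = m^2*(80*r - 8) + m*(-170*r^2 - 83*r + 10) + 20*r^3 + 48*r^2 + 15*r - 2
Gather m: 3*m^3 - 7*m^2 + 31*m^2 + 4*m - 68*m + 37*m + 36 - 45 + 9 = 3*m^3 + 24*m^2 - 27*m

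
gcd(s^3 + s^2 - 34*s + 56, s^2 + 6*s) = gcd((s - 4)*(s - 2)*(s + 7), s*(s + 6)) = 1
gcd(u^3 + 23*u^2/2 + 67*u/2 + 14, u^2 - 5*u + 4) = 1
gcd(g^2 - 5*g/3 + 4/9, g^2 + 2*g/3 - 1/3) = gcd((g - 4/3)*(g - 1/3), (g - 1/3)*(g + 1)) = g - 1/3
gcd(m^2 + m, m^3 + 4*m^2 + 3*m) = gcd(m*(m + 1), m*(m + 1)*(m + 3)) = m^2 + m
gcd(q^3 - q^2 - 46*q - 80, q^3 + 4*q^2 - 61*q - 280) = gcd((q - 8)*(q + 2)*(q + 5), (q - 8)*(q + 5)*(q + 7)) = q^2 - 3*q - 40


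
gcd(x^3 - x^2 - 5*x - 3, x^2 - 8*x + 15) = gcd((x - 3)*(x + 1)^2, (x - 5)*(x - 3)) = x - 3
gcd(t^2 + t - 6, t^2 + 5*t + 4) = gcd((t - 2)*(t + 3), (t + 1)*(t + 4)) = 1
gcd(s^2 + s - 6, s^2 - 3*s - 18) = s + 3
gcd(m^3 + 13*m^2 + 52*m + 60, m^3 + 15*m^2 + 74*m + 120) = m^2 + 11*m + 30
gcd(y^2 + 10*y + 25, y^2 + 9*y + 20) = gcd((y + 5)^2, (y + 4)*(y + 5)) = y + 5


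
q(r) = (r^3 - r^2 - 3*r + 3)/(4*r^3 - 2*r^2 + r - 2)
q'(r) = (-12*r^2 + 4*r - 1)*(r^3 - r^2 - 3*r + 3)/(4*r^3 - 2*r^2 + r - 2)^2 + (3*r^2 - 2*r - 3)/(4*r^3 - 2*r^2 + r - 2) = (2*r^4 + 26*r^3 - 49*r^2 + 16*r + 3)/(16*r^6 - 16*r^5 + 12*r^4 - 20*r^3 + 9*r^2 - 4*r + 4)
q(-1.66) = -0.02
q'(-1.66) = -0.35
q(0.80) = -1.09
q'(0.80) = -7.66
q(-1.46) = -0.11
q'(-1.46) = -0.48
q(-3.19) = 0.19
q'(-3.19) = -0.05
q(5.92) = 0.21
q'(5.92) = 0.01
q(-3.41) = 0.20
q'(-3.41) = -0.04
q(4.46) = 0.18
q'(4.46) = 0.02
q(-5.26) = 0.24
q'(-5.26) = -0.01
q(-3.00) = 0.18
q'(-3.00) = -0.06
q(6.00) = 0.21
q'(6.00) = 0.01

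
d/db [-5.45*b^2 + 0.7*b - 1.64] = 0.7 - 10.9*b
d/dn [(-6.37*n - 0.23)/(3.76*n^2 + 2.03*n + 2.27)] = (23.9512*n^2 + 1.7296*n - 13.993)/(14.1376*n^4 + 15.2656*n^3 + 21.1913*n^2 + 9.2162*n + 5.1529)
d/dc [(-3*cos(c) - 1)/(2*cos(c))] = -sin(c)/(2*cos(c)^2)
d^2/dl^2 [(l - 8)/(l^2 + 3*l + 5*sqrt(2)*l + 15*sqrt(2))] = 2*((l - 8)*(2*l + 3 + 5*sqrt(2))^2 + (-3*l - 5*sqrt(2) + 5)*(l^2 + 3*l + 5*sqrt(2)*l + 15*sqrt(2)))/(l^2 + 3*l + 5*sqrt(2)*l + 15*sqrt(2))^3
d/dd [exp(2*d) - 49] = 2*exp(2*d)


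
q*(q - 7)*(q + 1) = q^3 - 6*q^2 - 7*q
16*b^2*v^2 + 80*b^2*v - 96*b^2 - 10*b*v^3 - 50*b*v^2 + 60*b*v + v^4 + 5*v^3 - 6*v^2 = (-8*b + v)*(-2*b + v)*(v - 1)*(v + 6)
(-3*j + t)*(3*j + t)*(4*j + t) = -36*j^3 - 9*j^2*t + 4*j*t^2 + t^3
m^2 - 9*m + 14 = (m - 7)*(m - 2)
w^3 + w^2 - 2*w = w*(w - 1)*(w + 2)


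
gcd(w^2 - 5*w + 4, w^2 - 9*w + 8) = w - 1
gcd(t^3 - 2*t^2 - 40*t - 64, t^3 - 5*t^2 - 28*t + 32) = t^2 - 4*t - 32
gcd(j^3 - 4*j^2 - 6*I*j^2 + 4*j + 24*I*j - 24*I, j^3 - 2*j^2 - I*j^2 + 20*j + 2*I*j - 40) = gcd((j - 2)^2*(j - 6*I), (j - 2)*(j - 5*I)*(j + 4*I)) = j - 2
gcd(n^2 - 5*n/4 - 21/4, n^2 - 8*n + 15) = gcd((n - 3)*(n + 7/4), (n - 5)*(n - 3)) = n - 3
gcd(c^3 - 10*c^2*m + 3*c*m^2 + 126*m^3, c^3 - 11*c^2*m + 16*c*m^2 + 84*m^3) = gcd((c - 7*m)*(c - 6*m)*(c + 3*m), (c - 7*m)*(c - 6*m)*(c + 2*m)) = c^2 - 13*c*m + 42*m^2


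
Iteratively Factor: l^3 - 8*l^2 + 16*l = (l)*(l^2 - 8*l + 16) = l*(l - 4)*(l - 4)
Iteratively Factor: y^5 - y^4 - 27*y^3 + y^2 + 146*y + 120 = (y - 5)*(y^4 + 4*y^3 - 7*y^2 - 34*y - 24) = (y - 5)*(y + 4)*(y^3 - 7*y - 6) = (y - 5)*(y + 1)*(y + 4)*(y^2 - y - 6) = (y - 5)*(y - 3)*(y + 1)*(y + 4)*(y + 2)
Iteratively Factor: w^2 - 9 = (w + 3)*(w - 3)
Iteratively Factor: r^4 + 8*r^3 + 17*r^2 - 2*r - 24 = (r + 3)*(r^3 + 5*r^2 + 2*r - 8) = (r + 2)*(r + 3)*(r^2 + 3*r - 4) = (r + 2)*(r + 3)*(r + 4)*(r - 1)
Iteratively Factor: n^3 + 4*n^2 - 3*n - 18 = (n + 3)*(n^2 + n - 6) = (n - 2)*(n + 3)*(n + 3)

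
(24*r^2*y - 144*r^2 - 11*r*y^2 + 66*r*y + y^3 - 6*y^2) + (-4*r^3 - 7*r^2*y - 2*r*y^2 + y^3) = -4*r^3 + 17*r^2*y - 144*r^2 - 13*r*y^2 + 66*r*y + 2*y^3 - 6*y^2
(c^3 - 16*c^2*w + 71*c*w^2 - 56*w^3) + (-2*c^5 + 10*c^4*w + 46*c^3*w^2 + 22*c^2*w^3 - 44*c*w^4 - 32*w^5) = -2*c^5 + 10*c^4*w + 46*c^3*w^2 + c^3 + 22*c^2*w^3 - 16*c^2*w - 44*c*w^4 + 71*c*w^2 - 32*w^5 - 56*w^3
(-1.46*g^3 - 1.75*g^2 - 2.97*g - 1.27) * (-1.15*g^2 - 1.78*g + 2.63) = 1.679*g^5 + 4.6113*g^4 + 2.6907*g^3 + 2.1446*g^2 - 5.5505*g - 3.3401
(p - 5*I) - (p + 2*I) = -7*I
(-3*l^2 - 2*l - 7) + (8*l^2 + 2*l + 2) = 5*l^2 - 5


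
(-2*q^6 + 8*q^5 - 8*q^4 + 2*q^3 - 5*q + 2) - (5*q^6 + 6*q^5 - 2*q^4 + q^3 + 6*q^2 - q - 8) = -7*q^6 + 2*q^5 - 6*q^4 + q^3 - 6*q^2 - 4*q + 10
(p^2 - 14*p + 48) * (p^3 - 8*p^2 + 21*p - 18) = p^5 - 22*p^4 + 181*p^3 - 696*p^2 + 1260*p - 864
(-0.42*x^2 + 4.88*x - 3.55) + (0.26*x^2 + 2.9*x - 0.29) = -0.16*x^2 + 7.78*x - 3.84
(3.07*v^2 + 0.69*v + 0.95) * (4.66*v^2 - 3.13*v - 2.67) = 14.3062*v^4 - 6.3937*v^3 - 5.9296*v^2 - 4.8158*v - 2.5365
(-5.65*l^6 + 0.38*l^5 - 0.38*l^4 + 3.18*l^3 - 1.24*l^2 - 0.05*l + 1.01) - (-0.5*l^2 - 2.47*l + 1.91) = -5.65*l^6 + 0.38*l^5 - 0.38*l^4 + 3.18*l^3 - 0.74*l^2 + 2.42*l - 0.9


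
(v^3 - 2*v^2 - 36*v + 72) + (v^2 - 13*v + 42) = v^3 - v^2 - 49*v + 114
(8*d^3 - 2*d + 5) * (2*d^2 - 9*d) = 16*d^5 - 72*d^4 - 4*d^3 + 28*d^2 - 45*d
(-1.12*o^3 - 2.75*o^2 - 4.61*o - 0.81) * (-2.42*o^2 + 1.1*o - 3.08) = 2.7104*o^5 + 5.423*o^4 + 11.5808*o^3 + 5.3592*o^2 + 13.3078*o + 2.4948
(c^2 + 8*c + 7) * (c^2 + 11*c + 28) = c^4 + 19*c^3 + 123*c^2 + 301*c + 196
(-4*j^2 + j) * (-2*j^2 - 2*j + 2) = 8*j^4 + 6*j^3 - 10*j^2 + 2*j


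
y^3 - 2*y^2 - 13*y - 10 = (y - 5)*(y + 1)*(y + 2)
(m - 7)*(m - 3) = m^2 - 10*m + 21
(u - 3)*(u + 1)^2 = u^3 - u^2 - 5*u - 3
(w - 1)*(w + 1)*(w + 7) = w^3 + 7*w^2 - w - 7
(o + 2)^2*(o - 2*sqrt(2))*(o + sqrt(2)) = o^4 - sqrt(2)*o^3 + 4*o^3 - 4*sqrt(2)*o^2 - 16*o - 4*sqrt(2)*o - 16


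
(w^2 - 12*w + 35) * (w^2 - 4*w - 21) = w^4 - 16*w^3 + 62*w^2 + 112*w - 735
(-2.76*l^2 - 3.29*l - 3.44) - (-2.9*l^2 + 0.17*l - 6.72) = 0.14*l^2 - 3.46*l + 3.28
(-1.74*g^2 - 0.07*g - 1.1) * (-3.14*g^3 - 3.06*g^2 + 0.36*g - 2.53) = 5.4636*g^5 + 5.5442*g^4 + 3.0418*g^3 + 7.743*g^2 - 0.2189*g + 2.783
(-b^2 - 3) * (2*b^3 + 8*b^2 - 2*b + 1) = -2*b^5 - 8*b^4 - 4*b^3 - 25*b^2 + 6*b - 3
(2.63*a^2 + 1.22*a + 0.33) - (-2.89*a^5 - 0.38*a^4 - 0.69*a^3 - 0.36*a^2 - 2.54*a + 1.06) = 2.89*a^5 + 0.38*a^4 + 0.69*a^3 + 2.99*a^2 + 3.76*a - 0.73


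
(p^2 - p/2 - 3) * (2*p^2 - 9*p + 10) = 2*p^4 - 10*p^3 + 17*p^2/2 + 22*p - 30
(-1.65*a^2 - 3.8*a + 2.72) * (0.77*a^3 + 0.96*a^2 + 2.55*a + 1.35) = -1.2705*a^5 - 4.51*a^4 - 5.7611*a^3 - 9.3063*a^2 + 1.806*a + 3.672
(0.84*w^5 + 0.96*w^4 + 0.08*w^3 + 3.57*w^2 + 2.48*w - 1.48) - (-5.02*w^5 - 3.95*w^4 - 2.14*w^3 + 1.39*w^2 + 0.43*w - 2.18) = 5.86*w^5 + 4.91*w^4 + 2.22*w^3 + 2.18*w^2 + 2.05*w + 0.7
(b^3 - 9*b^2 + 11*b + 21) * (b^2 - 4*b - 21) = b^5 - 13*b^4 + 26*b^3 + 166*b^2 - 315*b - 441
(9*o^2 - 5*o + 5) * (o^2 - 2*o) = 9*o^4 - 23*o^3 + 15*o^2 - 10*o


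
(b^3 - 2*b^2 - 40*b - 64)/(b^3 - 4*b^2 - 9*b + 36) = (b^3 - 2*b^2 - 40*b - 64)/(b^3 - 4*b^2 - 9*b + 36)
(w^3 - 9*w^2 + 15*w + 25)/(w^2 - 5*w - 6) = (w^2 - 10*w + 25)/(w - 6)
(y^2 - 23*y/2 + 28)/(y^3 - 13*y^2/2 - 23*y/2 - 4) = (2*y - 7)/(2*y^2 + 3*y + 1)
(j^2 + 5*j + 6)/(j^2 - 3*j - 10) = (j + 3)/(j - 5)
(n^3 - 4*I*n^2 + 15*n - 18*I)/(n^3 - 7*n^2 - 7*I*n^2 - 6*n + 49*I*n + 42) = (n + 3*I)/(n - 7)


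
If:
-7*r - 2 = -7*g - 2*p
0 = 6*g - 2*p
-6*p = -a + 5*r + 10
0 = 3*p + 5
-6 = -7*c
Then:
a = -415/63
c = 6/7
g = -5/9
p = -5/3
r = -83/63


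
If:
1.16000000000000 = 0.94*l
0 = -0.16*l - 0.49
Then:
No Solution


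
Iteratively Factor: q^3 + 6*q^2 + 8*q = (q + 4)*(q^2 + 2*q) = (q + 2)*(q + 4)*(q)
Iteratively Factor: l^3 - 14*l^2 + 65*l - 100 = (l - 5)*(l^2 - 9*l + 20) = (l - 5)*(l - 4)*(l - 5)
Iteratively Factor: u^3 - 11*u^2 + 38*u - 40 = (u - 5)*(u^2 - 6*u + 8) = (u - 5)*(u - 2)*(u - 4)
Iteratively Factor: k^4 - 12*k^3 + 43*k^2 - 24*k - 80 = (k - 4)*(k^3 - 8*k^2 + 11*k + 20) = (k - 5)*(k - 4)*(k^2 - 3*k - 4) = (k - 5)*(k - 4)*(k + 1)*(k - 4)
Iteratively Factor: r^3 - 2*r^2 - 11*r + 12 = (r - 1)*(r^2 - r - 12) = (r - 1)*(r + 3)*(r - 4)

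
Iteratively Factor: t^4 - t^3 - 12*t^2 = (t + 3)*(t^3 - 4*t^2) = t*(t + 3)*(t^2 - 4*t) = t*(t - 4)*(t + 3)*(t)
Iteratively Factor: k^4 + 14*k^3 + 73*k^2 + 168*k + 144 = (k + 4)*(k^3 + 10*k^2 + 33*k + 36) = (k + 4)^2*(k^2 + 6*k + 9) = (k + 3)*(k + 4)^2*(k + 3)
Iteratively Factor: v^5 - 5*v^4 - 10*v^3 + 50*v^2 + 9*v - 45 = (v - 5)*(v^4 - 10*v^2 + 9) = (v - 5)*(v - 3)*(v^3 + 3*v^2 - v - 3) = (v - 5)*(v - 3)*(v + 1)*(v^2 + 2*v - 3) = (v - 5)*(v - 3)*(v - 1)*(v + 1)*(v + 3)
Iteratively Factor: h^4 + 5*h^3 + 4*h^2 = (h)*(h^3 + 5*h^2 + 4*h) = h*(h + 4)*(h^2 + h) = h*(h + 1)*(h + 4)*(h)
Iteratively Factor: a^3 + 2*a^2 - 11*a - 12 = (a + 1)*(a^2 + a - 12) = (a - 3)*(a + 1)*(a + 4)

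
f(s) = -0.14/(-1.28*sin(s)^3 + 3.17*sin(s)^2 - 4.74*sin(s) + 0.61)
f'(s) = -0.14*(3.84*sin(s)^2*cos(s) - 6.34*sin(s)*cos(s) + 4.74*cos(s))/(-1.28*sin(s)^3 + 3.17*sin(s)^2 - 4.74*sin(s) + 0.61)^2 = (-0.5376*sin(s)^2 + 0.8876*sin(s) - 0.6636)*cos(s)/(1.28*sin(s)^3 - 3.17*sin(s)^2 + 4.74*sin(s) - 0.61)^2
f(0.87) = 0.08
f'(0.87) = -0.06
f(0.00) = -0.23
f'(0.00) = -1.78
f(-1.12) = -0.02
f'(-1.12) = -0.01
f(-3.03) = -0.12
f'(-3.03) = 0.55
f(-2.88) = -0.07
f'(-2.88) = 0.21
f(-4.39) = 0.07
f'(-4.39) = 0.02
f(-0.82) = -0.02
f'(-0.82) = -0.03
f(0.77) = 0.09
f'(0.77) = -0.09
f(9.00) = 0.16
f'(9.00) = 0.44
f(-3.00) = -0.10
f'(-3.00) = 0.44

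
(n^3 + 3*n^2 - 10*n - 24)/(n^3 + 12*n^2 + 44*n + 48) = (n - 3)/(n + 6)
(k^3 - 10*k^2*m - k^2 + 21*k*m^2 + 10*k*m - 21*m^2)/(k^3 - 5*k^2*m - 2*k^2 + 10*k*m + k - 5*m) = (k^2 - 10*k*m + 21*m^2)/(k^2 - 5*k*m - k + 5*m)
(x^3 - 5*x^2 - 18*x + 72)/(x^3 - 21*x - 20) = (x^2 - 9*x + 18)/(x^2 - 4*x - 5)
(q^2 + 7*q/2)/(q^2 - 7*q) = (q + 7/2)/(q - 7)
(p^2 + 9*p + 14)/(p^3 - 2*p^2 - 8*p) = (p + 7)/(p*(p - 4))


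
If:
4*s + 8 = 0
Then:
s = -2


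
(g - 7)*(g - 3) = g^2 - 10*g + 21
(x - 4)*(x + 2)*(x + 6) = x^3 + 4*x^2 - 20*x - 48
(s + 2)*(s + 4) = s^2 + 6*s + 8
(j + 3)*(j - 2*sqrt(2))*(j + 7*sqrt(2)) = j^3 + 3*j^2 + 5*sqrt(2)*j^2 - 28*j + 15*sqrt(2)*j - 84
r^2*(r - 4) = r^3 - 4*r^2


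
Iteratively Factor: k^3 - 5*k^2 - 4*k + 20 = (k - 5)*(k^2 - 4) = (k - 5)*(k + 2)*(k - 2)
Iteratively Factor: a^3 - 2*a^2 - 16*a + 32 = (a + 4)*(a^2 - 6*a + 8) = (a - 2)*(a + 4)*(a - 4)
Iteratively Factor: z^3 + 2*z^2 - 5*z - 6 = (z + 1)*(z^2 + z - 6) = (z - 2)*(z + 1)*(z + 3)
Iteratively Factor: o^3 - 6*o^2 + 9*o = (o - 3)*(o^2 - 3*o) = o*(o - 3)*(o - 3)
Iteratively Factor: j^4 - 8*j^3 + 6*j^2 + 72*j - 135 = (j - 3)*(j^3 - 5*j^2 - 9*j + 45) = (j - 3)*(j + 3)*(j^2 - 8*j + 15) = (j - 5)*(j - 3)*(j + 3)*(j - 3)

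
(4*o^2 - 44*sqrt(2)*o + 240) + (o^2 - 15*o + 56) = 5*o^2 - 44*sqrt(2)*o - 15*o + 296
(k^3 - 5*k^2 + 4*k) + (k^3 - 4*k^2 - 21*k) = 2*k^3 - 9*k^2 - 17*k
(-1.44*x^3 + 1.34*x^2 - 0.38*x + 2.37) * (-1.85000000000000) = 2.664*x^3 - 2.479*x^2 + 0.703*x - 4.3845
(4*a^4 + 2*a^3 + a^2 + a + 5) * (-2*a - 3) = -8*a^5 - 16*a^4 - 8*a^3 - 5*a^2 - 13*a - 15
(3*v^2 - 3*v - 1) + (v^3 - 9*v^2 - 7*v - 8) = v^3 - 6*v^2 - 10*v - 9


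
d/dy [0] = 0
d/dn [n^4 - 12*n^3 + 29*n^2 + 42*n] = 4*n^3 - 36*n^2 + 58*n + 42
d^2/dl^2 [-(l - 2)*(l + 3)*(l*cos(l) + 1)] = l^3*cos(l) + 6*l^2*sin(l) + l^2*cos(l) + 4*l*sin(l) - 12*l*cos(l) - 12*sin(l) - 2*cos(l) - 2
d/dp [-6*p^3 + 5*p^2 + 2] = 2*p*(5 - 9*p)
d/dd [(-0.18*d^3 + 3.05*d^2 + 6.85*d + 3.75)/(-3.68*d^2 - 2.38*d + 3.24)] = (0.6624*d^4 + 0.8568*d^3 + 16.1994*d^2 + 47.364*d + 31.119)/(13.5424*d^4 + 17.5168*d^3 - 18.182*d^2 - 15.4224*d + 10.4976)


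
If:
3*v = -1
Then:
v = -1/3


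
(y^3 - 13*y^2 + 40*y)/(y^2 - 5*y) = y - 8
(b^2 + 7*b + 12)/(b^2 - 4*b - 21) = (b + 4)/(b - 7)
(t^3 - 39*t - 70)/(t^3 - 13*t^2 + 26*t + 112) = (t + 5)/(t - 8)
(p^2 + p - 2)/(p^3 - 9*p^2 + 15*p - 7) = (p + 2)/(p^2 - 8*p + 7)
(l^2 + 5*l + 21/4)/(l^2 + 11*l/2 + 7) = (l + 3/2)/(l + 2)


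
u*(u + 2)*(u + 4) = u^3 + 6*u^2 + 8*u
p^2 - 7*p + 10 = (p - 5)*(p - 2)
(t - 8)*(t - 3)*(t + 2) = t^3 - 9*t^2 + 2*t + 48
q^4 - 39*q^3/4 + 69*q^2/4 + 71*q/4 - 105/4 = (q - 7)*(q - 3)*(q - 1)*(q + 5/4)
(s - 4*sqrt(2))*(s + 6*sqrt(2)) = s^2 + 2*sqrt(2)*s - 48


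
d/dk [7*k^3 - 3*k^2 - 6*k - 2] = 21*k^2 - 6*k - 6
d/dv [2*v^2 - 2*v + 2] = 4*v - 2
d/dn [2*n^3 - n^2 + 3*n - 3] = 6*n^2 - 2*n + 3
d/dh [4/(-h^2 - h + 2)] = 4*(2*h + 1)/(h^2 + h - 2)^2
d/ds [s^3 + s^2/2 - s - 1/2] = 3*s^2 + s - 1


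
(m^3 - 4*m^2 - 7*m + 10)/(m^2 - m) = m - 3 - 10/m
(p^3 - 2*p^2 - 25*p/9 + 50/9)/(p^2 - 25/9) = p - 2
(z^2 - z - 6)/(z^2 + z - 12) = (z + 2)/(z + 4)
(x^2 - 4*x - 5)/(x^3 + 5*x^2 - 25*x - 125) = (x + 1)/(x^2 + 10*x + 25)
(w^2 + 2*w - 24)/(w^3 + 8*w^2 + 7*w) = (w^2 + 2*w - 24)/(w*(w^2 + 8*w + 7))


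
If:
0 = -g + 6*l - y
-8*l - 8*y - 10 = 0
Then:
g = -7*y - 15/2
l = -y - 5/4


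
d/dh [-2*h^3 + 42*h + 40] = 42 - 6*h^2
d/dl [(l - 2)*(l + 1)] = 2*l - 1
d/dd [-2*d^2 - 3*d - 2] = -4*d - 3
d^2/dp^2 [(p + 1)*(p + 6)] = 2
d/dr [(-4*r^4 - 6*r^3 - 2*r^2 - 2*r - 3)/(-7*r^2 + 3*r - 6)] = (56*r^5 + 6*r^4 + 60*r^3 + 88*r^2 - 18*r + 21)/(49*r^4 - 42*r^3 + 93*r^2 - 36*r + 36)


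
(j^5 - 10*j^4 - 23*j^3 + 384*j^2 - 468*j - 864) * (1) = j^5 - 10*j^4 - 23*j^3 + 384*j^2 - 468*j - 864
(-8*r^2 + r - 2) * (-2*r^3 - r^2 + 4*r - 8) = 16*r^5 + 6*r^4 - 29*r^3 + 70*r^2 - 16*r + 16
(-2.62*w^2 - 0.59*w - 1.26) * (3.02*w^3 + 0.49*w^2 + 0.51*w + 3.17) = -7.9124*w^5 - 3.0656*w^4 - 5.4305*w^3 - 9.2237*w^2 - 2.5129*w - 3.9942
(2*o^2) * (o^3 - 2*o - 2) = 2*o^5 - 4*o^3 - 4*o^2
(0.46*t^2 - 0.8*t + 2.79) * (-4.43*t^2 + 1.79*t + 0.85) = -2.0378*t^4 + 4.3674*t^3 - 13.4007*t^2 + 4.3141*t + 2.3715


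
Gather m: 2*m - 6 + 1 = 2*m - 5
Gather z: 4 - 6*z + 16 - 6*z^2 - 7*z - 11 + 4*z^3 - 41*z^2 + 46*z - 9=4*z^3 - 47*z^2 + 33*z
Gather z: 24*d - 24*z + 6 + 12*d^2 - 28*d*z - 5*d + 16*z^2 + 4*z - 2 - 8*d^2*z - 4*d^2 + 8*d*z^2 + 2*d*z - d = 8*d^2 + 18*d + z^2*(8*d + 16) + z*(-8*d^2 - 26*d - 20) + 4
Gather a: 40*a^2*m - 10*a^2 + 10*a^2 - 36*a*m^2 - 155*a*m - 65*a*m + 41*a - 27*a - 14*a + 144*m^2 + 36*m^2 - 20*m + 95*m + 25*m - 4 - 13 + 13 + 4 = 40*a^2*m + a*(-36*m^2 - 220*m) + 180*m^2 + 100*m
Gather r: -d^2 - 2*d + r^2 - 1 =-d^2 - 2*d + r^2 - 1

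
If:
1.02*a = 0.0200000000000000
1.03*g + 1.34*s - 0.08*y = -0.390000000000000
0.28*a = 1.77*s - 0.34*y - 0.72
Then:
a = 0.02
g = -0.172234106741265*y - 0.911884626594865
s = 0.192090395480226*y + 0.409881466710978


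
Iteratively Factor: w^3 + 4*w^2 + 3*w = (w + 1)*(w^2 + 3*w) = w*(w + 1)*(w + 3)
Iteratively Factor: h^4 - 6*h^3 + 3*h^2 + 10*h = (h)*(h^3 - 6*h^2 + 3*h + 10) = h*(h + 1)*(h^2 - 7*h + 10) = h*(h - 5)*(h + 1)*(h - 2)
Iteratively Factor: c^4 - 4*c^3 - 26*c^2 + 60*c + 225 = (c - 5)*(c^3 + c^2 - 21*c - 45) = (c - 5)*(c + 3)*(c^2 - 2*c - 15) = (c - 5)*(c + 3)^2*(c - 5)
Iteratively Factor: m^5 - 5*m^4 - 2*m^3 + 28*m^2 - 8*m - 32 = (m - 4)*(m^4 - m^3 - 6*m^2 + 4*m + 8) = (m - 4)*(m + 2)*(m^3 - 3*m^2 + 4) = (m - 4)*(m + 1)*(m + 2)*(m^2 - 4*m + 4) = (m - 4)*(m - 2)*(m + 1)*(m + 2)*(m - 2)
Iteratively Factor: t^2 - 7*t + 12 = (t - 4)*(t - 3)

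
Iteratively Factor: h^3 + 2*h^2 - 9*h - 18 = (h + 3)*(h^2 - h - 6) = (h + 2)*(h + 3)*(h - 3)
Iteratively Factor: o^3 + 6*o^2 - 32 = (o + 4)*(o^2 + 2*o - 8) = (o - 2)*(o + 4)*(o + 4)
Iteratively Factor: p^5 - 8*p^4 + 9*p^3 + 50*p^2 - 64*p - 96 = (p - 4)*(p^4 - 4*p^3 - 7*p^2 + 22*p + 24) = (p - 4)*(p + 1)*(p^3 - 5*p^2 - 2*p + 24) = (p - 4)^2*(p + 1)*(p^2 - p - 6) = (p - 4)^2*(p - 3)*(p + 1)*(p + 2)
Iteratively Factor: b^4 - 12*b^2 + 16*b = (b - 2)*(b^3 + 2*b^2 - 8*b) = (b - 2)*(b + 4)*(b^2 - 2*b) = b*(b - 2)*(b + 4)*(b - 2)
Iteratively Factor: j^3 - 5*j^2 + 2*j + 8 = (j + 1)*(j^2 - 6*j + 8) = (j - 2)*(j + 1)*(j - 4)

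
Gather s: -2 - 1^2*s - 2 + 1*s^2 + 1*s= s^2 - 4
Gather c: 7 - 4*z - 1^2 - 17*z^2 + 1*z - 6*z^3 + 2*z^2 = -6*z^3 - 15*z^2 - 3*z + 6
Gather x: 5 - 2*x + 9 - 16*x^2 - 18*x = -16*x^2 - 20*x + 14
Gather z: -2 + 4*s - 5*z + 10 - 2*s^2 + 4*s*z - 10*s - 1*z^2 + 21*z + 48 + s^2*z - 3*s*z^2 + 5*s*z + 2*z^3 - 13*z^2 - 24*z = -2*s^2 - 6*s + 2*z^3 + z^2*(-3*s - 14) + z*(s^2 + 9*s - 8) + 56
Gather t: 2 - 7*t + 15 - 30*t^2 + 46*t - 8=-30*t^2 + 39*t + 9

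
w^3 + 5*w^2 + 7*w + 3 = (w + 1)^2*(w + 3)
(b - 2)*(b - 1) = b^2 - 3*b + 2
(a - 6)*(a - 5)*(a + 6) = a^3 - 5*a^2 - 36*a + 180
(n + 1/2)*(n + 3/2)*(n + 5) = n^3 + 7*n^2 + 43*n/4 + 15/4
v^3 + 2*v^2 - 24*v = v*(v - 4)*(v + 6)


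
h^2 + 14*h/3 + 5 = (h + 5/3)*(h + 3)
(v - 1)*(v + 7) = v^2 + 6*v - 7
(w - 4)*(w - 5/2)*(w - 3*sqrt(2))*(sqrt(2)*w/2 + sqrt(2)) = sqrt(2)*w^4/2 - 9*sqrt(2)*w^3/4 - 3*w^3 - 3*sqrt(2)*w^2/2 + 27*w^2/2 + 9*w + 10*sqrt(2)*w - 60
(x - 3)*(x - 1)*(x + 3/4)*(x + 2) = x^4 - 5*x^3/4 - 13*x^2/2 + 9*x/4 + 9/2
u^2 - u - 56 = (u - 8)*(u + 7)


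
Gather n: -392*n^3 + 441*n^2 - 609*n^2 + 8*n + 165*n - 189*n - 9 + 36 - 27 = -392*n^3 - 168*n^2 - 16*n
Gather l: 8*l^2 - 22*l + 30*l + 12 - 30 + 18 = 8*l^2 + 8*l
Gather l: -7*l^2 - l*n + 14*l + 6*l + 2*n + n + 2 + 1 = -7*l^2 + l*(20 - n) + 3*n + 3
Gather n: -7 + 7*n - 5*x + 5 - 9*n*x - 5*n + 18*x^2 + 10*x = n*(2 - 9*x) + 18*x^2 + 5*x - 2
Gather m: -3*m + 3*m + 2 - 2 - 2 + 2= 0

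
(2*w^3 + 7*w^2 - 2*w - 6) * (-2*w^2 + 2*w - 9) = -4*w^5 - 10*w^4 - 55*w^2 + 6*w + 54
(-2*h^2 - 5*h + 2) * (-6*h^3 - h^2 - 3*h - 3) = 12*h^5 + 32*h^4 - h^3 + 19*h^2 + 9*h - 6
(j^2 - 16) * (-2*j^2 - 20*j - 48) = -2*j^4 - 20*j^3 - 16*j^2 + 320*j + 768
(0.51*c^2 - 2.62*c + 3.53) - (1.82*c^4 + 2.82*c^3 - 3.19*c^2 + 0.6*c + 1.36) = -1.82*c^4 - 2.82*c^3 + 3.7*c^2 - 3.22*c + 2.17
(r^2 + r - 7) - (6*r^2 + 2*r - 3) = -5*r^2 - r - 4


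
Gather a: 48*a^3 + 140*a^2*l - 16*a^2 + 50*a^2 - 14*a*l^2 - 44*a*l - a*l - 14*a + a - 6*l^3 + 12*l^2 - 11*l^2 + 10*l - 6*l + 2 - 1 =48*a^3 + a^2*(140*l + 34) + a*(-14*l^2 - 45*l - 13) - 6*l^3 + l^2 + 4*l + 1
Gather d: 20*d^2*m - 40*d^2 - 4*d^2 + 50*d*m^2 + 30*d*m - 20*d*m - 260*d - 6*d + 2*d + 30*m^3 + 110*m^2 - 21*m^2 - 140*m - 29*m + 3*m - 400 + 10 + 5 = d^2*(20*m - 44) + d*(50*m^2 + 10*m - 264) + 30*m^3 + 89*m^2 - 166*m - 385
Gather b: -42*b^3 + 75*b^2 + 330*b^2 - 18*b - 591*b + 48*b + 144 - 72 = -42*b^3 + 405*b^2 - 561*b + 72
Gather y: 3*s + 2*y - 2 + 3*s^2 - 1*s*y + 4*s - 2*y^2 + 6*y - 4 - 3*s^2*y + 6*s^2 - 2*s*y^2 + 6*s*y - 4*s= 9*s^2 + 3*s + y^2*(-2*s - 2) + y*(-3*s^2 + 5*s + 8) - 6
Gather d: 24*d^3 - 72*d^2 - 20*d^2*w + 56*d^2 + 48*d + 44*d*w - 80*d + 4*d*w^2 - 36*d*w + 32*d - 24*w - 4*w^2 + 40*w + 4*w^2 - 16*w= 24*d^3 + d^2*(-20*w - 16) + d*(4*w^2 + 8*w)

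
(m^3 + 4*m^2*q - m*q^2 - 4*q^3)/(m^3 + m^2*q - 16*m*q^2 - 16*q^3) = (-m + q)/(-m + 4*q)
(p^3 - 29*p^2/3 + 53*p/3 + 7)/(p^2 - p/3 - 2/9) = 3*(p^2 - 10*p + 21)/(3*p - 2)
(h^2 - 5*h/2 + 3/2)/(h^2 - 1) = (h - 3/2)/(h + 1)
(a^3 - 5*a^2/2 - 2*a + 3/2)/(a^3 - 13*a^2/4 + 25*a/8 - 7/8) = 4*(a^2 - 2*a - 3)/(4*a^2 - 11*a + 7)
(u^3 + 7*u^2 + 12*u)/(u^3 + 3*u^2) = (u + 4)/u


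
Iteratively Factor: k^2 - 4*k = (k)*(k - 4)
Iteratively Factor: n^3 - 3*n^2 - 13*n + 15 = (n - 1)*(n^2 - 2*n - 15) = (n - 5)*(n - 1)*(n + 3)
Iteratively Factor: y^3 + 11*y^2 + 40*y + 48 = (y + 4)*(y^2 + 7*y + 12) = (y + 4)^2*(y + 3)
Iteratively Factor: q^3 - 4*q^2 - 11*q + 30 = (q - 2)*(q^2 - 2*q - 15) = (q - 2)*(q + 3)*(q - 5)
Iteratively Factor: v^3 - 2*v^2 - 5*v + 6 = (v - 1)*(v^2 - v - 6) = (v - 1)*(v + 2)*(v - 3)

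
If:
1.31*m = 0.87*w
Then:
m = 0.66412213740458*w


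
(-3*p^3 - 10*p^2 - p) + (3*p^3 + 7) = -10*p^2 - p + 7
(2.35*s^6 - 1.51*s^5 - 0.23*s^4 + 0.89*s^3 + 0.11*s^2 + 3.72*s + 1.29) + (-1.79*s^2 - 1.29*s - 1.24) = 2.35*s^6 - 1.51*s^5 - 0.23*s^4 + 0.89*s^3 - 1.68*s^2 + 2.43*s + 0.05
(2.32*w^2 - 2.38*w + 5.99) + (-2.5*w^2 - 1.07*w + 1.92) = -0.18*w^2 - 3.45*w + 7.91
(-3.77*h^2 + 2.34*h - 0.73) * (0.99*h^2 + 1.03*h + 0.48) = -3.7323*h^4 - 1.5665*h^3 - 0.1221*h^2 + 0.3713*h - 0.3504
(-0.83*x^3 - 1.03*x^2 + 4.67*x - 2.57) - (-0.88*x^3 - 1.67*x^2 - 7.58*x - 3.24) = 0.05*x^3 + 0.64*x^2 + 12.25*x + 0.67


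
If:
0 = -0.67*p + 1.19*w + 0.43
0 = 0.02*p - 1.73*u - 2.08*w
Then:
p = 1.77611940298507*w + 0.641791044776119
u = 0.00741954965059098 - 1.18177896643948*w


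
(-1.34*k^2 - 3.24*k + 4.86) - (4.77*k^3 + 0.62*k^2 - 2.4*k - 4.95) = -4.77*k^3 - 1.96*k^2 - 0.84*k + 9.81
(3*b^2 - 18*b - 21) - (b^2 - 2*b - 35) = 2*b^2 - 16*b + 14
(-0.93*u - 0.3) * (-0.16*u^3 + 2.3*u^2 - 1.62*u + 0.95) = 0.1488*u^4 - 2.091*u^3 + 0.8166*u^2 - 0.3975*u - 0.285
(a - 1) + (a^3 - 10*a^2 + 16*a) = a^3 - 10*a^2 + 17*a - 1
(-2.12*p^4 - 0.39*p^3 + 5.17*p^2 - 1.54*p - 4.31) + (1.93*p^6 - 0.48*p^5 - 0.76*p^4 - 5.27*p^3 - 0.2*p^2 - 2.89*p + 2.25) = 1.93*p^6 - 0.48*p^5 - 2.88*p^4 - 5.66*p^3 + 4.97*p^2 - 4.43*p - 2.06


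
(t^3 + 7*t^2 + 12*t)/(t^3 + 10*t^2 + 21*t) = (t + 4)/(t + 7)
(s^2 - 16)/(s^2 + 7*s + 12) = (s - 4)/(s + 3)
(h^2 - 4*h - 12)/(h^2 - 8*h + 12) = (h + 2)/(h - 2)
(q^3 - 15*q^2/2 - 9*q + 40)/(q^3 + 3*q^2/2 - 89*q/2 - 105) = (q^2 - 10*q + 16)/(q^2 - q - 42)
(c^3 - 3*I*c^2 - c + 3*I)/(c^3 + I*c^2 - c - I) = (c - 3*I)/(c + I)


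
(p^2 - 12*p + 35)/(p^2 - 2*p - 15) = (p - 7)/(p + 3)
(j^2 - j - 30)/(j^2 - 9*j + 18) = (j + 5)/(j - 3)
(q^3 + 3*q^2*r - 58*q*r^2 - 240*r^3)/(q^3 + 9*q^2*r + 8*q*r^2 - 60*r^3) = (q - 8*r)/(q - 2*r)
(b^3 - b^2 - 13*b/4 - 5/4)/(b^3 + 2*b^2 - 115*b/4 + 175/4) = (2*b^2 + 3*b + 1)/(2*b^2 + 9*b - 35)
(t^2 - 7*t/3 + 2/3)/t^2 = 1 - 7/(3*t) + 2/(3*t^2)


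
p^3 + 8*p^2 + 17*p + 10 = (p + 1)*(p + 2)*(p + 5)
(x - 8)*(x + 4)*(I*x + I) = I*x^3 - 3*I*x^2 - 36*I*x - 32*I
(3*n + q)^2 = 9*n^2 + 6*n*q + q^2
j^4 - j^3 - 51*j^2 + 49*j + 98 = (j - 7)*(j - 2)*(j + 1)*(j + 7)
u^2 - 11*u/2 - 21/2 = (u - 7)*(u + 3/2)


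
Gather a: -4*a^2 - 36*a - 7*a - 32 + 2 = -4*a^2 - 43*a - 30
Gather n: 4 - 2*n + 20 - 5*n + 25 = 49 - 7*n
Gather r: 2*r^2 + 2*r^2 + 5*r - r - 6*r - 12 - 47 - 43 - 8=4*r^2 - 2*r - 110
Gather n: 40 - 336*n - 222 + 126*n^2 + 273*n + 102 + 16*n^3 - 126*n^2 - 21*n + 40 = 16*n^3 - 84*n - 40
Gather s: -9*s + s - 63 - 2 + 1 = -8*s - 64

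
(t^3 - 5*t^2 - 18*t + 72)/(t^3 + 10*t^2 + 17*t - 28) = (t^2 - 9*t + 18)/(t^2 + 6*t - 7)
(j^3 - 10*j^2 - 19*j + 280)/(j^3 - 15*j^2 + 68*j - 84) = (j^2 - 3*j - 40)/(j^2 - 8*j + 12)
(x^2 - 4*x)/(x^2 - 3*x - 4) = x/(x + 1)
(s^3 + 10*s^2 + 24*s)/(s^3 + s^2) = (s^2 + 10*s + 24)/(s*(s + 1))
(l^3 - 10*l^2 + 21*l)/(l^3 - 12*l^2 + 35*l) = (l - 3)/(l - 5)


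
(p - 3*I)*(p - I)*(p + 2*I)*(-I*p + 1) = -I*p^4 - p^3 - 7*I*p^2 - p - 6*I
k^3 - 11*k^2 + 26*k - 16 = (k - 8)*(k - 2)*(k - 1)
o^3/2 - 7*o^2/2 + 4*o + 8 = (o/2 + 1/2)*(o - 4)^2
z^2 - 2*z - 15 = (z - 5)*(z + 3)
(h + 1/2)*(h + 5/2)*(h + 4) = h^3 + 7*h^2 + 53*h/4 + 5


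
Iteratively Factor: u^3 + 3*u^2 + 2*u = (u + 2)*(u^2 + u) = (u + 1)*(u + 2)*(u)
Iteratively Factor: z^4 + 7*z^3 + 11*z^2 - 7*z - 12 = (z + 1)*(z^3 + 6*z^2 + 5*z - 12) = (z - 1)*(z + 1)*(z^2 + 7*z + 12) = (z - 1)*(z + 1)*(z + 3)*(z + 4)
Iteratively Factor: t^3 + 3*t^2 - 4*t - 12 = (t + 3)*(t^2 - 4) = (t - 2)*(t + 3)*(t + 2)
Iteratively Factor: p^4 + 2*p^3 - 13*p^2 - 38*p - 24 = (p + 1)*(p^3 + p^2 - 14*p - 24) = (p + 1)*(p + 2)*(p^2 - p - 12) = (p - 4)*(p + 1)*(p + 2)*(p + 3)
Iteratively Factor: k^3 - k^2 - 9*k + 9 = (k + 3)*(k^2 - 4*k + 3) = (k - 1)*(k + 3)*(k - 3)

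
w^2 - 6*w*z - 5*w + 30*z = (w - 5)*(w - 6*z)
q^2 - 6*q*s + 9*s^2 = (q - 3*s)^2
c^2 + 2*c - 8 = (c - 2)*(c + 4)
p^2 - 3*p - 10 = (p - 5)*(p + 2)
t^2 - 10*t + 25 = (t - 5)^2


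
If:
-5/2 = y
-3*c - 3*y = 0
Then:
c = 5/2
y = -5/2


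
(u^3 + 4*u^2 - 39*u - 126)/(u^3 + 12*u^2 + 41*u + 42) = (u - 6)/(u + 2)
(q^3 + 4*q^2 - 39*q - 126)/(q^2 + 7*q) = q - 3 - 18/q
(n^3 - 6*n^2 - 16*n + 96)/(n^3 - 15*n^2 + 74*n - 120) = (n + 4)/(n - 5)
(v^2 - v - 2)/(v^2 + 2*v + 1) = (v - 2)/(v + 1)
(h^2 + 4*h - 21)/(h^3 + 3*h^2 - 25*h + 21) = 1/(h - 1)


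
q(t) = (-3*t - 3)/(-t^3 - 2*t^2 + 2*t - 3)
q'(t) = (-3*t - 3)*(3*t^2 + 4*t - 2)/(-t^3 - 2*t^2 + 2*t - 3)^2 - 3/(-t^3 - 2*t^2 + 2*t - 3)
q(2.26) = 0.48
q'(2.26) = -0.39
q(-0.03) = 0.95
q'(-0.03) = 1.64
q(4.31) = 0.14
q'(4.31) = -0.06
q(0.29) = 1.48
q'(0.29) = 1.48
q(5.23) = 0.10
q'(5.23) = -0.04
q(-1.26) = -0.12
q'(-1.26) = 0.41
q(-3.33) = 1.37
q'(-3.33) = 4.26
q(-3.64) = 0.69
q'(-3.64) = 1.14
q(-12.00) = 0.02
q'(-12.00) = 0.00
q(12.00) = 0.02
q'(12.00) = 0.00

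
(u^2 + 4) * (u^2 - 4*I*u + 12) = u^4 - 4*I*u^3 + 16*u^2 - 16*I*u + 48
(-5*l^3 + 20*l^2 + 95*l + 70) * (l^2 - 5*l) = -5*l^5 + 45*l^4 - 5*l^3 - 405*l^2 - 350*l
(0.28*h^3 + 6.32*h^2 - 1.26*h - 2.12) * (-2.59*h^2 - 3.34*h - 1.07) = -0.7252*h^5 - 17.304*h^4 - 18.145*h^3 + 2.9368*h^2 + 8.429*h + 2.2684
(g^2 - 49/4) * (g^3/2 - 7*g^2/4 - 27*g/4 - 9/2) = g^5/2 - 7*g^4/4 - 103*g^3/8 + 271*g^2/16 + 1323*g/16 + 441/8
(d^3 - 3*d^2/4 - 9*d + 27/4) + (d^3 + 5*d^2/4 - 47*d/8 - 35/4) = 2*d^3 + d^2/2 - 119*d/8 - 2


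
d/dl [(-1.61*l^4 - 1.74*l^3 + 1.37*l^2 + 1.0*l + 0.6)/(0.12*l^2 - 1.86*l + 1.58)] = (-0.3864*l^5 + 8.775*l^4 - 3.7024*l^3 - 10.9158*l^2 + 4.1852*l + 2.696)/(0.0144*l^4 - 0.4464*l^3 + 3.8388*l^2 - 5.8776*l + 2.4964)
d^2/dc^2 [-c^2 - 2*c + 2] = -2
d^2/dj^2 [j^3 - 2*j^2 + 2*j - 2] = 6*j - 4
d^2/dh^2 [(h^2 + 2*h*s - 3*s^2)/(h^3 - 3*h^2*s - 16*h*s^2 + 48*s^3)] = 2*(h^6 + 6*h^5*s + 12*h^4*s^2 - 262*h^3*s^3 - 81*h^2*s^4 + 864*h*s^5 + 2640*s^6)/(h^9 - 9*h^8*s - 21*h^7*s^2 + 405*h^6*s^3 - 528*h^5*s^4 - 5616*h^4*s^5 + 16640*h^3*s^6 + 16128*h^2*s^7 - 110592*h*s^8 + 110592*s^9)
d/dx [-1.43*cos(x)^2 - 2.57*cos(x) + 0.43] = (2.86*cos(x) + 2.57)*sin(x)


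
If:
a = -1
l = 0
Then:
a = -1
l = 0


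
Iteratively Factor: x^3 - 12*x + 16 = (x - 2)*(x^2 + 2*x - 8) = (x - 2)*(x + 4)*(x - 2)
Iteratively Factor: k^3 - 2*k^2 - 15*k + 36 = (k - 3)*(k^2 + k - 12) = (k - 3)*(k + 4)*(k - 3)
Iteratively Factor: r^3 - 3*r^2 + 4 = (r + 1)*(r^2 - 4*r + 4) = (r - 2)*(r + 1)*(r - 2)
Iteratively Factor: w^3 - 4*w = (w + 2)*(w^2 - 2*w) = (w - 2)*(w + 2)*(w)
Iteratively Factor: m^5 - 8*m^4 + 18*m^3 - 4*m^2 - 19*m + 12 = (m - 1)*(m^4 - 7*m^3 + 11*m^2 + 7*m - 12) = (m - 3)*(m - 1)*(m^3 - 4*m^2 - m + 4) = (m - 3)*(m - 1)^2*(m^2 - 3*m - 4) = (m - 3)*(m - 1)^2*(m + 1)*(m - 4)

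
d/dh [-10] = 0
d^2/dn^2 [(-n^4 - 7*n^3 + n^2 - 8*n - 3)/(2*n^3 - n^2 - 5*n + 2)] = 2*(-21*n^6 - 309*n^5 + 105*n^4 - 182*n^3 + 465*n^2 - 141*n - 157)/(8*n^9 - 12*n^8 - 54*n^7 + 83*n^6 + 111*n^5 - 189*n^4 - 41*n^3 + 138*n^2 - 60*n + 8)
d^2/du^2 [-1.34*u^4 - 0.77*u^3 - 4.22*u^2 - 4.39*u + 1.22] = -16.08*u^2 - 4.62*u - 8.44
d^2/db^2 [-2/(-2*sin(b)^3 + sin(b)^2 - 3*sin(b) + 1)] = 2*(-36*sin(b)^6 + 22*sin(b)^5 + 32*sin(b)^4 - 41*sin(b)^3 + 37*sin(b)^2 - 9*sin(b) + 16)/(2*sin(b)^3 - sin(b)^2 + 3*sin(b) - 1)^3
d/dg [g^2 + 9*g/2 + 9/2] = 2*g + 9/2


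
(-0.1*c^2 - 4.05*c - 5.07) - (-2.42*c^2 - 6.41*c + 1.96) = 2.32*c^2 + 2.36*c - 7.03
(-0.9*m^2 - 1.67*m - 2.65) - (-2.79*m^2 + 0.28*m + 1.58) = 1.89*m^2 - 1.95*m - 4.23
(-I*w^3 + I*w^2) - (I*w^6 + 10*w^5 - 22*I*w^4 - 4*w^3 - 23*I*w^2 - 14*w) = -I*w^6 - 10*w^5 + 22*I*w^4 + 4*w^3 - I*w^3 + 24*I*w^2 + 14*w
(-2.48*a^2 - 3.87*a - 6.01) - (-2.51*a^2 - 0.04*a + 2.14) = 0.0299999999999998*a^2 - 3.83*a - 8.15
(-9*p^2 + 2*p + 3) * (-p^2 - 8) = 9*p^4 - 2*p^3 + 69*p^2 - 16*p - 24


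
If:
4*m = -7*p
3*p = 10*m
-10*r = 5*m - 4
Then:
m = 0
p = 0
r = 2/5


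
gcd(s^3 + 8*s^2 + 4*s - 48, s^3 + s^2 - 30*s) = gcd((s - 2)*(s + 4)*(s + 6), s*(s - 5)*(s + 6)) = s + 6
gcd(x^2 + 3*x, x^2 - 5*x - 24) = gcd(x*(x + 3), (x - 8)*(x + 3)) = x + 3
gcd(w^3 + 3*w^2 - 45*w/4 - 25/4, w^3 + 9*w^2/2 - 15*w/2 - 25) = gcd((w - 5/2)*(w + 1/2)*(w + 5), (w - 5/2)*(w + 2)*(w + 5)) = w^2 + 5*w/2 - 25/2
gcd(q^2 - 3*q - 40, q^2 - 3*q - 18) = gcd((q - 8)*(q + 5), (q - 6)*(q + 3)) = 1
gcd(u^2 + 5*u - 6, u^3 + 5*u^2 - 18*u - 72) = u + 6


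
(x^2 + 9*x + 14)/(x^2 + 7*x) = (x + 2)/x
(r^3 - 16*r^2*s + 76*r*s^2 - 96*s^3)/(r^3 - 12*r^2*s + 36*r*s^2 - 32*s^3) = (r - 6*s)/(r - 2*s)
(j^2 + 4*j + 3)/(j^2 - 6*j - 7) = (j + 3)/(j - 7)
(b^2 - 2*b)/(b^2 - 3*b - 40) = b*(2 - b)/(-b^2 + 3*b + 40)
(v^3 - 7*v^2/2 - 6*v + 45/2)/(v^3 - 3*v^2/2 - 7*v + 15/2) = (v - 3)/(v - 1)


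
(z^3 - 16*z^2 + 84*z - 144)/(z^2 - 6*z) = z - 10 + 24/z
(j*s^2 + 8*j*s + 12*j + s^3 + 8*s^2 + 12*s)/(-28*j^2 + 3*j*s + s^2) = (j*s^2 + 8*j*s + 12*j + s^3 + 8*s^2 + 12*s)/(-28*j^2 + 3*j*s + s^2)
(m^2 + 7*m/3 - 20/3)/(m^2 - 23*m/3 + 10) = (m + 4)/(m - 6)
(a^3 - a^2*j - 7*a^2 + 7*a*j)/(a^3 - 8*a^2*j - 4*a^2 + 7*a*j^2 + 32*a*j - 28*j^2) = a*(a - 7)/(a^2 - 7*a*j - 4*a + 28*j)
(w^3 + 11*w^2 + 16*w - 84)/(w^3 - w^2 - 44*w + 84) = (w + 6)/(w - 6)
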